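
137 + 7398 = 7535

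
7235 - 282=6953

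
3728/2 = 1864= 1864.00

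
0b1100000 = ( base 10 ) 96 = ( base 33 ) 2u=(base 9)116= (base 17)5b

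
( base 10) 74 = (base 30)2e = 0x4a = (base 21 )3b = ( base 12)62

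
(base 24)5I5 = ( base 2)110011110101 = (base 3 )11112212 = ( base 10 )3317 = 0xCF5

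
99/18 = 11/2 = 5.50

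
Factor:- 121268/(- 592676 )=71^1 *347^( - 1)  =  71/347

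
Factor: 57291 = 3^1*13^2*113^1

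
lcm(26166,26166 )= 26166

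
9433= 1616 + 7817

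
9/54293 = 9/54293=0.00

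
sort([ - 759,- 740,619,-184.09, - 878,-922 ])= [- 922, - 878,- 759  , -740, - 184.09, 619 ]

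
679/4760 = 97/680 = 0.14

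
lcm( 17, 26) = 442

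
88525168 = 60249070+28276098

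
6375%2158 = 2059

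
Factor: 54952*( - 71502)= - 2^4*3^1*17^1*701^1*6869^1 = -3929177904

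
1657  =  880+777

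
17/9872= 17/9872= 0.00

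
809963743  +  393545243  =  1203508986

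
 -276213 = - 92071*3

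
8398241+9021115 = 17419356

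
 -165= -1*165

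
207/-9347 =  - 207/9347 =-0.02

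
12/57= 4/19=0.21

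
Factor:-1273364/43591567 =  - 2^2*19^ ( - 1)*449^1*709^1*1033^(-1)*2221^( - 1 )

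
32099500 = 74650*430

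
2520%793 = 141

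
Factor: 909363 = 3^1 * 7^1*13^1 * 3331^1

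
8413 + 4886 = 13299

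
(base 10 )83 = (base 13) 65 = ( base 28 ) 2R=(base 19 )47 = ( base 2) 1010011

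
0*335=0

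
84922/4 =21230  +  1/2 = 21230.50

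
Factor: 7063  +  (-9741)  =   - 2^1*13^1*103^1 =- 2678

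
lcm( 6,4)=12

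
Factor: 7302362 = 2^1 * 23^1*158747^1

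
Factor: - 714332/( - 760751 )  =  2^2*107^1 * 619^(- 1) *1229^( - 1 )*1669^1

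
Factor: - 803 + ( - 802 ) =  - 1605 = - 3^1*5^1*107^1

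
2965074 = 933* 3178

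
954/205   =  4+134/205 = 4.65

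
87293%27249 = 5546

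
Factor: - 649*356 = -2^2 * 11^1*59^1*89^1= - 231044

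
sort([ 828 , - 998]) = [- 998,  828 ]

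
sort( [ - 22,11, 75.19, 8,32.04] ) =[  -  22,8, 11, 32.04, 75.19] 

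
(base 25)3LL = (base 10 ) 2421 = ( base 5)34141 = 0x975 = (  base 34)237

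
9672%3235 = 3202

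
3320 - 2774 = 546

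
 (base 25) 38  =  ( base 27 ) 32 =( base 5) 313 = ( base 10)83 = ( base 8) 123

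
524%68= 48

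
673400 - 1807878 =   -  1134478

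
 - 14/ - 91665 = 2/13095 = 0.00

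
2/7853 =2/7853 = 0.00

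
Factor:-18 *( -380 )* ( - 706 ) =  - 4829040 = -2^4*3^2*5^1*19^1 * 353^1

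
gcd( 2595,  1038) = 519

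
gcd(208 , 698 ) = 2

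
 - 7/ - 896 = 1/128 =0.01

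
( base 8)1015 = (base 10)525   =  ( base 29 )i3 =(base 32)GD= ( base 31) gt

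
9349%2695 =1264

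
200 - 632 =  - 432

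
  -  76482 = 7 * (-10926 )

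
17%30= 17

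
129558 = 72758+56800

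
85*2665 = 226525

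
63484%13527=9376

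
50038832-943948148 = -893909316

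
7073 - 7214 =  - 141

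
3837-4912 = -1075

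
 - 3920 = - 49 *80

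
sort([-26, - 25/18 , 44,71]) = [ - 26, - 25/18, 44,71]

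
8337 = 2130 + 6207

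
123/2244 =41/748 =0.05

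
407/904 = 407/904 = 0.45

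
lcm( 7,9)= 63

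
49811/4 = 49811/4 = 12452.75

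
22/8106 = 11/4053 = 0.00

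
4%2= 0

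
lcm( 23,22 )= 506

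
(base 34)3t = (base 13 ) A1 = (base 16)83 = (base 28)4J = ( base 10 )131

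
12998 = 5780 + 7218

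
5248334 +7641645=12889979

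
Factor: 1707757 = 1707757^1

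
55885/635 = 11177/127= 88.01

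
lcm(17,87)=1479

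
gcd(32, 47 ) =1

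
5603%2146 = 1311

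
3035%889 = 368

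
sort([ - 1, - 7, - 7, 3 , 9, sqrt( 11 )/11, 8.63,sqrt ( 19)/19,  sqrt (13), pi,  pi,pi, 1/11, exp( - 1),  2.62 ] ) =[-7, - 7, - 1,1/11,sqrt( 19) /19,sqrt( 11) /11,exp( - 1 ), 2.62, 3, pi, pi, pi,sqrt(13 ), 8.63,  9] 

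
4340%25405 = 4340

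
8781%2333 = 1782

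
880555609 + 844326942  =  1724882551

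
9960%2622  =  2094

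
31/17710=31/17710 = 0.00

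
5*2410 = 12050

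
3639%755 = 619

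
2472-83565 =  - 81093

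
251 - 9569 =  - 9318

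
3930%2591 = 1339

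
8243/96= 8243/96 = 85.86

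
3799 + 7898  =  11697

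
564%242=80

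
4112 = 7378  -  3266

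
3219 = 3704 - 485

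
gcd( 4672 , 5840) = 1168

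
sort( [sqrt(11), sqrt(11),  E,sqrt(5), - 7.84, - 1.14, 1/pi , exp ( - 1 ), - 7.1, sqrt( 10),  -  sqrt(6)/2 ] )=[ - 7.84, - 7.1, - sqrt(6 )/2, - 1.14 , 1/pi, exp( - 1 ) , sqrt( 5),E,sqrt( 10), sqrt( 11), sqrt( 11)]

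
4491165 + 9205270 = 13696435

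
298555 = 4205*71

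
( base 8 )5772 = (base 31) 35s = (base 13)151b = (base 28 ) 3PE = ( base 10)3066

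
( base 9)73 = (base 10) 66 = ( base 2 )1000010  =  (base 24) 2i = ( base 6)150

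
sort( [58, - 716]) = [  -  716,58] 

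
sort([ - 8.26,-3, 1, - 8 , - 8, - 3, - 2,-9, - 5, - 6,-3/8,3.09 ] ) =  [ - 9, - 8.26, - 8,-8, - 6, - 5, - 3,-3, - 2 , - 3/8,1,  3.09]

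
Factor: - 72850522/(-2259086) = 19^2*23^1*41^1 * 107^1 * 421^ ( - 1)*2683^ (-1) = 36425261/1129543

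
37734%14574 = 8586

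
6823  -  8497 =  -1674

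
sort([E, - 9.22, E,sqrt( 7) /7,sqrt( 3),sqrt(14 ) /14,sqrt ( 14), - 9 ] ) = [- 9.22,-9, sqrt( 14) /14,sqrt( 7)/7,sqrt (3 ),E,E, sqrt( 14 )]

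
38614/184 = 19307/92 = 209.86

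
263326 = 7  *37618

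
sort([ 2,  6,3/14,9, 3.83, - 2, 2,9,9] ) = [ - 2,3/14 , 2,2,3.83,6,9, 9,9]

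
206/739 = 206/739 = 0.28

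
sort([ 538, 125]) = [ 125, 538]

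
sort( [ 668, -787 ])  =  [ - 787,668 ] 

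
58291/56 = 58291/56 = 1040.91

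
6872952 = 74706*92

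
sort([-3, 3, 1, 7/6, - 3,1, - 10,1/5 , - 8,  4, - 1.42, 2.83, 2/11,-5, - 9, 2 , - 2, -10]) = [ - 10, -10,  -  9,-8, - 5, - 3,-3, - 2,  -  1.42, 2/11 , 1/5, 1,1,7/6, 2,2.83, 3,4]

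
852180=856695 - 4515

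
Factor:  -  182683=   -  31^1*  71^1*83^1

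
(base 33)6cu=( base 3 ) 100112210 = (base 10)6960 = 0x1B30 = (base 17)1717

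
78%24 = 6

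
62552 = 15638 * 4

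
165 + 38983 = 39148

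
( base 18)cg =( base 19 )c4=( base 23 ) A2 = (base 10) 232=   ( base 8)350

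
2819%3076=2819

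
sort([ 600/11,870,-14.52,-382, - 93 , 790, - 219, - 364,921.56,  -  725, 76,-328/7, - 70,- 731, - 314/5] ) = [ - 731,-725 , - 382,-364 , -219, - 93, - 70,-314/5, - 328/7, - 14.52 , 600/11, 76, 790, 870, 921.56 ]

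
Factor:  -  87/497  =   - 3^1*7^( - 1)*29^1 * 71^(-1)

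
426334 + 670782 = 1097116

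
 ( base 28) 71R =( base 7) 22106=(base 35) 4ID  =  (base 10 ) 5543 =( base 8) 12647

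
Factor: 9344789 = 19^1*557^1 * 883^1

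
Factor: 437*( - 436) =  - 2^2*19^1*23^1*109^1  =  -  190532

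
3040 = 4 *760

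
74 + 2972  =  3046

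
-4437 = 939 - 5376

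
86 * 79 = 6794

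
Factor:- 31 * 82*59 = -149978= - 2^1*31^1*41^1*59^1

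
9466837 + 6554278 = 16021115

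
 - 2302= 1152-3454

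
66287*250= 16571750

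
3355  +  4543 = 7898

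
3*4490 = 13470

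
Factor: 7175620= 2^2*5^1 *499^1 * 719^1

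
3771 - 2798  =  973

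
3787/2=3787/2 = 1893.50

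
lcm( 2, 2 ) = 2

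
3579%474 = 261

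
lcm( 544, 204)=1632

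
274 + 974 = 1248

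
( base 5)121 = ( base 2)100100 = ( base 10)36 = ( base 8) 44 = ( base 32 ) 14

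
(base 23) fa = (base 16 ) 163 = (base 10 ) 355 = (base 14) 1B5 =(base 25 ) E5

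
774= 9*86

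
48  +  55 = 103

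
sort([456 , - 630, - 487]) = [ - 630,-487, 456] 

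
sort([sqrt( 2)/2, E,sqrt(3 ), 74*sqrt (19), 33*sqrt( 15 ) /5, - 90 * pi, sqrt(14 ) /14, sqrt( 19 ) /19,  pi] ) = [ - 90 * pi, sqrt( 19 )/19, sqrt( 14)/14,sqrt( 2) /2 , sqrt( 3),E,pi, 33*sqrt ( 15) /5 , 74*sqrt( 19)] 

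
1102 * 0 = 0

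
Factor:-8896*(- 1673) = 14883008  =  2^6*7^1*139^1*239^1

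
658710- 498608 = 160102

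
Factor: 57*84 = 2^2*3^2 * 7^1*19^1=4788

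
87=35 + 52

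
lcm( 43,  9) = 387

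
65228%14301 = 8024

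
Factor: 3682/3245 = 2^1*5^(  -  1)*7^1*11^( - 1 )*59^( - 1 )*263^1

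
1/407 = 1/407 = 0.00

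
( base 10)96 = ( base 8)140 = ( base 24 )40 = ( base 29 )39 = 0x60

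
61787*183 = 11307021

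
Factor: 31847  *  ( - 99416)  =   - 2^3*17^2*43^1*31847^1=- 3166101352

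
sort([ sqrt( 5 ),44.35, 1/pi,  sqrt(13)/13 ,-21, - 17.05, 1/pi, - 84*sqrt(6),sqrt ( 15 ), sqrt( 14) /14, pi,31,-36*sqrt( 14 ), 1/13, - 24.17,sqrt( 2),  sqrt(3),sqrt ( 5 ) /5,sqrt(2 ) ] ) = [ - 84 * sqrt( 6), -36*sqrt ( 14 ), - 24.17,-21, - 17.05, 1/13,  sqrt( 14 ) /14, sqrt(13 ) /13, 1/pi,1/pi,  sqrt ( 5)/5, sqrt( 2 ), sqrt( 2 ),sqrt( 3), sqrt( 5), pi , sqrt(15 ),31,44.35] 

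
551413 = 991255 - 439842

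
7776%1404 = 756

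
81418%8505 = 4873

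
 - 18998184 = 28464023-47462207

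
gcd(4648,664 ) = 664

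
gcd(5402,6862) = 146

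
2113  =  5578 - 3465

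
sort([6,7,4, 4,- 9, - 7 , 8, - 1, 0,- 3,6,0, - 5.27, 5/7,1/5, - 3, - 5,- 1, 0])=[ - 9, - 7, - 5.27,-5, - 3, - 3,-1,-1 , 0, 0, 0,  1/5, 5/7,4,4, 6, 6, 7, 8 ] 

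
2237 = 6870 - 4633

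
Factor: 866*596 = 516136 = 2^3*149^1*433^1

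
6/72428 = 3/36214 = 0.00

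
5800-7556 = - 1756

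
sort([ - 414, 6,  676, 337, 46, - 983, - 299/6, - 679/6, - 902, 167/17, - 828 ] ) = [- 983,- 902,-828, - 414,-679/6, - 299/6,  6,167/17,  46,337, 676 ] 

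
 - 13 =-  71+58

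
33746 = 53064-19318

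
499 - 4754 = - 4255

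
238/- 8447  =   - 1 + 8209/8447 = - 0.03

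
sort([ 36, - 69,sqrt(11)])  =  [ - 69,sqrt(11) , 36 ] 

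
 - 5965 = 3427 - 9392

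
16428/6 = 2738 = 2738.00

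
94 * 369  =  34686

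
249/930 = 83/310 = 0.27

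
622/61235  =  622/61235 =0.01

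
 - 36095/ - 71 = 508+27/71 = 508.38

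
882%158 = 92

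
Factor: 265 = 5^1*53^1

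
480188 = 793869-313681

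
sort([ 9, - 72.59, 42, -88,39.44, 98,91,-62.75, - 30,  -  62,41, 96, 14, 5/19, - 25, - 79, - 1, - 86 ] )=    [ - 88, - 86, - 79,-72.59, - 62.75, - 62,-30,-25, -1,5/19,9, 14, 39.44,41 , 42, 91,96, 98 ] 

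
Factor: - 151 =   -  151^1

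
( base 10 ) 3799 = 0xed7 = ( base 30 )46j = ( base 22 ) 7if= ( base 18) bd1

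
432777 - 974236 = - 541459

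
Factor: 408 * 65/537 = 2^3*5^1  *13^1*17^1*179^( - 1) = 8840/179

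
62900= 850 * 74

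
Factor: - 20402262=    - 2^1 * 3^2*1133459^1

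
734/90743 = 734/90743 =0.01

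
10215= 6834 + 3381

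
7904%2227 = 1223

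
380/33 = 11 + 17/33 = 11.52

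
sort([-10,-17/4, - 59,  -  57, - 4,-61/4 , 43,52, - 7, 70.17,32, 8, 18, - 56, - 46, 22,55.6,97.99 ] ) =[  -  59, - 57,-56, - 46,-61/4, - 10, - 7, - 17/4, - 4, 8,18,22, 32,  43,52, 55.6,70.17, 97.99]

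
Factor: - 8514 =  - 2^1*3^2 * 11^1*43^1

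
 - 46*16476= - 757896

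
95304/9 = 31768/3 = 10589.33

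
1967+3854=5821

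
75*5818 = 436350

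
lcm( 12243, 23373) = 257103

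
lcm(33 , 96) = 1056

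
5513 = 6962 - 1449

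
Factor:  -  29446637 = - 11^1*19^1*140893^1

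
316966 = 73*4342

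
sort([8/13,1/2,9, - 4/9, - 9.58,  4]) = [ - 9.58 , - 4/9,1/2,  8/13, 4,9 ]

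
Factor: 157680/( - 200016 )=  - 5^1*73^1 * 463^(-1) = - 365/463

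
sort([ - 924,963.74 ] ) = [ - 924,963.74 ] 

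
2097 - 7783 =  - 5686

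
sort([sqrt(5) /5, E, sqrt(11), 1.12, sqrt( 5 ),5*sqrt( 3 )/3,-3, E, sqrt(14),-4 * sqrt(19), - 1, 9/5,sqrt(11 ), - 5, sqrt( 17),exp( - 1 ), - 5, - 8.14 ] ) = [ - 4 * sqrt ( 19) , - 8.14,-5, - 5, - 3 , - 1,exp( - 1 ), sqrt(5 )/5, 1.12,9/5, sqrt ( 5), E,E, 5*sqrt( 3 )/3, sqrt ( 11), sqrt(11) , sqrt(14),sqrt( 17 )]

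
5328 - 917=4411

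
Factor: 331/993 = 1/3  =  3^(  -  1) 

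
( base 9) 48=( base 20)24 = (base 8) 54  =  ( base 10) 44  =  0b101100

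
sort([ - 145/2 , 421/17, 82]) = [ - 145/2,  421/17, 82]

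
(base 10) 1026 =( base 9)1360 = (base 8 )2002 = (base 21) 26I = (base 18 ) 330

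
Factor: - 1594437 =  - 3^1*13^1*40883^1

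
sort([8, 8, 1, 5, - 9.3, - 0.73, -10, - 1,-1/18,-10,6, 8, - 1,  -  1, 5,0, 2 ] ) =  [  -  10, -10, - 9.3, - 1,-1, - 1, - 0.73,-1/18, 0,1, 2,5, 5, 6, 8,  8,8]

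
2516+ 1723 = 4239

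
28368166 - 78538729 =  -50170563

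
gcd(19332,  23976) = 108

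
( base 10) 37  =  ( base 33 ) 14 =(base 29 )18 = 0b100101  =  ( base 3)1101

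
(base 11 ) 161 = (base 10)188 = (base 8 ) 274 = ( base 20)98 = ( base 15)C8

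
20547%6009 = 2520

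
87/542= 87/542 = 0.16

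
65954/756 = 4711/54= 87.24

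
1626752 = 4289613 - 2662861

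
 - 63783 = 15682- 79465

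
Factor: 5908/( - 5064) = -7/6 =- 2^( - 1)*3^ (-1)*7^1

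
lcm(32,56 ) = 224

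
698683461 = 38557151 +660126310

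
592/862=296/431=0.69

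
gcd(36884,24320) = 4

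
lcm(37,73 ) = 2701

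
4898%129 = 125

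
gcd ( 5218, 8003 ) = 1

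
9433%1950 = 1633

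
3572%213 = 164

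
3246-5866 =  - 2620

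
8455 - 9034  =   - 579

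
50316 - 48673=1643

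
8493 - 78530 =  - 70037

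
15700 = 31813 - 16113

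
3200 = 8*400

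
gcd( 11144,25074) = 2786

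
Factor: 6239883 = 3^1*13^1*193^1 * 829^1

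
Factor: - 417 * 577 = -3^1*  139^1*577^1 = -240609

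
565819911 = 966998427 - 401178516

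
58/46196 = 29/23098 = 0.00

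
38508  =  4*9627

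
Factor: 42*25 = 1050 = 2^1*3^1*5^2*7^1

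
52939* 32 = 1694048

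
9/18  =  1/2 = 0.50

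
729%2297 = 729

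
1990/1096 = 1 + 447/548 = 1.82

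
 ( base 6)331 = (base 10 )127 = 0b1111111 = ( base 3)11201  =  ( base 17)78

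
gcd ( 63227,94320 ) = 1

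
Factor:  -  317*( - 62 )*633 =2^1 * 3^1*31^1*211^1*317^1 = 12440982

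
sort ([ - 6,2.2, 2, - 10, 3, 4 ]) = [ - 10, - 6,2, 2.2, 3, 4]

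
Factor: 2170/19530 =1/9 = 3^(-2 )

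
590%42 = 2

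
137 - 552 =  -  415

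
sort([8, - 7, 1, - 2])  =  [ - 7, - 2,  1,8]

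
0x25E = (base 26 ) N8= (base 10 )606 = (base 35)HB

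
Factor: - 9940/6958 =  - 10/7 = -  2^1*5^1*7^(  -  1) 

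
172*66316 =11406352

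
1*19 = 19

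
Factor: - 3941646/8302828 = -2^( - 1) * 3^1 * 41^ (-1)*149^1*4409^1*50627^(-1 ) = -1970823/4151414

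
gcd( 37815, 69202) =1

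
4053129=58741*69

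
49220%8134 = 416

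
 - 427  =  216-643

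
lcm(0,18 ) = 0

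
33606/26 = 16803/13 = 1292.54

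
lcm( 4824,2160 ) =144720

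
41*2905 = 119105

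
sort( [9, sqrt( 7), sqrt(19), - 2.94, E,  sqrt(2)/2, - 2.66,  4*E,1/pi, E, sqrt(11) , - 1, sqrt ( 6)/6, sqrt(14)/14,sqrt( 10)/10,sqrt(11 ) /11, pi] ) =[ - 2.94 , - 2.66, - 1, sqrt ( 14 ) /14,sqrt( 11)/11,sqrt(10)/10,1/pi, sqrt(6)/6, sqrt(2)/2,sqrt(7), E, E , pi,sqrt (11),sqrt(19),9,4*E ] 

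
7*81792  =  572544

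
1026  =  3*342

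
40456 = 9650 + 30806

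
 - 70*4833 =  - 338310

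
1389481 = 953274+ 436207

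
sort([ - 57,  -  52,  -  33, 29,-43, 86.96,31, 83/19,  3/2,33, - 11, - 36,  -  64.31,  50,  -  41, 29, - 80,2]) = [ - 80,  -  64.31,  -  57,-52, - 43,  -  41,- 36,-33,  -  11,  3/2, 2, 83/19,29,29,31, 33, 50, 86.96 ] 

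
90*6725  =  605250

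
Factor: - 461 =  - 461^1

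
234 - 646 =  - 412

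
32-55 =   -  23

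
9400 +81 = 9481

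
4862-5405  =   - 543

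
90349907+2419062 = 92768969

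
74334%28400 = 17534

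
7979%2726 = 2527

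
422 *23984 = 10121248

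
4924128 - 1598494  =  3325634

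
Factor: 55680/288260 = 96/497 = 2^5*3^1*7^( - 1)*71^( - 1) 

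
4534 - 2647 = 1887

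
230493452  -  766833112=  - 536339660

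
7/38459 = 7/38459=0.00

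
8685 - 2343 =6342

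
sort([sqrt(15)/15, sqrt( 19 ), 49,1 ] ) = [sqrt(15) /15, 1, sqrt( 19), 49]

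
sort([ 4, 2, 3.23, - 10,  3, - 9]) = [ - 10, - 9,2, 3, 3.23,  4] 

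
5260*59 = 310340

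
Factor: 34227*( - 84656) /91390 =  - 2^3*3^2*5^( -1)*11^1*19^( -1 )*3803^1 = -  3011976/95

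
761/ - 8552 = - 761/8552 = - 0.09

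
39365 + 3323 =42688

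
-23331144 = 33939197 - 57270341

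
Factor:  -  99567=-3^2*13^1*23^1*37^1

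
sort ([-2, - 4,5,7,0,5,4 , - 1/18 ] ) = [ - 4, - 2, - 1/18,0,4,5, 5, 7 ] 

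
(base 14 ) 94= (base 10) 130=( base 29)4e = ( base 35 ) 3p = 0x82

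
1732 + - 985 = 747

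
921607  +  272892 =1194499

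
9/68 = 9/68 = 0.13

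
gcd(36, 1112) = 4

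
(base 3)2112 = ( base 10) 68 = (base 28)2c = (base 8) 104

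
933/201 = 4 + 43/67 = 4.64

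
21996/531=41 + 25/59= 41.42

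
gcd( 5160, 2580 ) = 2580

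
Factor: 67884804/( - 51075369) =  - 2^2  *  3^2 *13^1*71^1*227^1 * 883^( - 1) * 6427^ (-1)= - 7542756/5675041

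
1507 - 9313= - 7806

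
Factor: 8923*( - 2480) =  - 22129040 = - 2^4*5^1*31^1 * 8923^1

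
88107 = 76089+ 12018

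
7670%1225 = 320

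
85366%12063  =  925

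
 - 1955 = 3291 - 5246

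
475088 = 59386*8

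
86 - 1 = 85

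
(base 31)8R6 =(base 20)116B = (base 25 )dg6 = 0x2153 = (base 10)8531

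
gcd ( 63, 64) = 1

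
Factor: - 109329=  - 3^1*11^1*3313^1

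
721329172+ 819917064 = 1541246236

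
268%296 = 268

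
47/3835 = 47/3835 = 0.01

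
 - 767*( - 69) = 52923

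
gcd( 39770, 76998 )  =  82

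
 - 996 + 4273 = 3277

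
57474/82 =700+37/41=700.90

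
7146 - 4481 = 2665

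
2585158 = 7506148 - 4920990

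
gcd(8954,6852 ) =2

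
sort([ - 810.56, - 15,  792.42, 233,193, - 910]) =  [  -  910, - 810.56,  -  15, 193,  233, 792.42]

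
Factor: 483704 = 2^3*13^1*4651^1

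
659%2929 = 659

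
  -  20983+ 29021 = 8038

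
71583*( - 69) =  - 4939227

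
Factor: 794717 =7^1*11^1*10321^1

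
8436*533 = 4496388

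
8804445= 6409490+2394955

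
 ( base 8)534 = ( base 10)348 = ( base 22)FI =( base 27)co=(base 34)A8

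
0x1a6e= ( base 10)6766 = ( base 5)204031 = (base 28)8HI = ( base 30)7fg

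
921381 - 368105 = 553276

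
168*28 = 4704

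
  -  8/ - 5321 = 8/5321  =  0.00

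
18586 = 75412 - 56826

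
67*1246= 83482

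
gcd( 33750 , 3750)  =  3750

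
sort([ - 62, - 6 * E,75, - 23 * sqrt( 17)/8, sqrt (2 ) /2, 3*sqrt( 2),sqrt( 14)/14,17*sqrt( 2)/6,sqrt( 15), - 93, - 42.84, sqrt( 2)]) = [-93, - 62, - 42.84, - 6*E, - 23*sqrt( 17)/8 , sqrt(14 ) /14,sqrt( 2)/2,sqrt( 2),  sqrt (15) , 17*sqrt( 2) /6, 3*sqrt(2),75]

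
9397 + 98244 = 107641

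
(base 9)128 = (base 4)1223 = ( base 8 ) 153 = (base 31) 3E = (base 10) 107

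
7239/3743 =1+184/197 = 1.93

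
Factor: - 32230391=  - 47^1*685753^1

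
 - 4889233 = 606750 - 5495983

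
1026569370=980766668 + 45802702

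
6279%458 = 325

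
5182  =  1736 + 3446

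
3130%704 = 314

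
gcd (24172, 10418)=2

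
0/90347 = 0 = 0.00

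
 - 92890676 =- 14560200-78330476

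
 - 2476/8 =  - 619/2 = - 309.50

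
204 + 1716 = 1920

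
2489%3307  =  2489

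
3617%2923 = 694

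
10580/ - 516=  - 2645/129= - 20.50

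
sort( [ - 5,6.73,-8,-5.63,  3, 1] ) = [-8, - 5.63,- 5,1,  3,6.73 ]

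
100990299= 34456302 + 66533997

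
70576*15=1058640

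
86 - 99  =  -13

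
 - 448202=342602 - 790804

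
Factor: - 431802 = -2^1 *3^2*7^1*23^1*149^1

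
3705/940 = 741/188 =3.94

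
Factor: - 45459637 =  - 53^1*887^1*967^1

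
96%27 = 15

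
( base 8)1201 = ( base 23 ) 14k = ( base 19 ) 1EE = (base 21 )19B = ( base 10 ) 641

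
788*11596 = 9137648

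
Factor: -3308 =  - 2^2*827^1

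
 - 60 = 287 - 347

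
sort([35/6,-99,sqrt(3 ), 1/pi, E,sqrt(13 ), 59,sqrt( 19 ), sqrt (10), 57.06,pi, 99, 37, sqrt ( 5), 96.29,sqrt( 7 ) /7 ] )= [ - 99, 1/pi, sqrt(7)/7, sqrt(3),sqrt ( 5), E, pi,sqrt(10 ), sqrt (13),sqrt ( 19), 35/6,37,57.06, 59,  96.29,99 ]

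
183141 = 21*8721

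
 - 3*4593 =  - 13779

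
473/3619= 43/329 = 0.13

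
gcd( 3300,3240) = 60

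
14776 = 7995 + 6781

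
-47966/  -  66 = 23983/33=726.76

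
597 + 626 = 1223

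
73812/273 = 270 + 34/91 = 270.37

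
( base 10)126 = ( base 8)176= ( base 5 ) 1001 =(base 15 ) 86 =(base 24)56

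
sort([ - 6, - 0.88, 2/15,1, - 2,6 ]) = [- 6, - 2,  -  0.88,2/15, 1,  6] 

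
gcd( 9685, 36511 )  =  1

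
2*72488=144976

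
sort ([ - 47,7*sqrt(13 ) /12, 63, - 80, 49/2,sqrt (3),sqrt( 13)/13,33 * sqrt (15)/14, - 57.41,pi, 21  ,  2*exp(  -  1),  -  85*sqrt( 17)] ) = [ - 85*sqrt(17 ),-80, - 57.41 , - 47,sqrt ( 13 )/13,2 * exp ( - 1),sqrt( 3 ), 7* sqrt( 13) /12,pi , 33*sqrt( 15 ) /14,21,49/2,63]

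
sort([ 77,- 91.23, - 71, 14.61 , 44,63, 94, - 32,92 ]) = [ - 91.23, - 71, -32,14.61 , 44, 63,77,92,94]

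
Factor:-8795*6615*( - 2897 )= 168544345725 = 3^3*5^2*7^2*1759^1*2897^1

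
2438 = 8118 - 5680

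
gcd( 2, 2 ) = 2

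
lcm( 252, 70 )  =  1260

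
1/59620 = 1/59620 = 0.00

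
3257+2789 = 6046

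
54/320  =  27/160 = 0.17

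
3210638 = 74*43387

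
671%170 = 161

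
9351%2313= 99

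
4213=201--4012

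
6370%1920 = 610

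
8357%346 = 53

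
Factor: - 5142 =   -  2^1*3^1 * 857^1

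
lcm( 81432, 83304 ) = 7247448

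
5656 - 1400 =4256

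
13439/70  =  13439/70 = 191.99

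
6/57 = 2/19  =  0.11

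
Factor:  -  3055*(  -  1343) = 5^1*13^1*17^1*47^1*79^1 = 4102865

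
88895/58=88895/58 = 1532.67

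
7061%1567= 793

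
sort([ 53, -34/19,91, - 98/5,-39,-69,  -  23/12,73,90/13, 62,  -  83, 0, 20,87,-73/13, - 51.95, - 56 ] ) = [ -83, - 69,  -  56,  -  51.95, - 39, - 98/5, - 73/13, - 23/12,  -  34/19, 0, 90/13,20, 53, 62, 73 , 87,  91 ] 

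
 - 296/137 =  - 3 + 115/137= - 2.16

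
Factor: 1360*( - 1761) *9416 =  - 2^7*3^1*5^1 * 11^1*17^1*107^1 * 587^1 = - 22550943360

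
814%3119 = 814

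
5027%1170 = 347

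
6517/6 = 6517/6 = 1086.17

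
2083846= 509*4094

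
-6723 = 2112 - 8835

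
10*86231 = 862310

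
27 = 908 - 881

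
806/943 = 806/943 = 0.85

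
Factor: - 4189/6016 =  - 2^( - 7 ) * 47^( - 1)*59^1 * 71^1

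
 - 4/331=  - 1 +327/331 = - 0.01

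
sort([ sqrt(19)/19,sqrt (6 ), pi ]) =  [ sqrt(19)/19, sqrt (6),pi ]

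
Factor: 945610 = 2^1*5^1*94561^1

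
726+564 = 1290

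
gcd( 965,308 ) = 1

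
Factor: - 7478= - 2^1*3739^1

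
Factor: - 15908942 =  - 2^1*7^1*83^1*13691^1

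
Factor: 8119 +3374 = 3^2 * 1277^1 = 11493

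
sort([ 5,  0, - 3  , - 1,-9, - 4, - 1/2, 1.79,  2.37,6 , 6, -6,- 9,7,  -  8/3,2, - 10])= [ - 10, -9, - 9 , - 6, - 4, - 3, - 8/3,-1, - 1/2,0,1.79,2, 2.37 , 5,6,6,  7 ] 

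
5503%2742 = 19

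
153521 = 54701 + 98820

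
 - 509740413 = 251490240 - 761230653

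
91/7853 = 91/7853 = 0.01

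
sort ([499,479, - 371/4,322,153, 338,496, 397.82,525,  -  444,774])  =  [ - 444,  -  371/4, 153, 322,338, 397.82,479, 496, 499, 525, 774 ]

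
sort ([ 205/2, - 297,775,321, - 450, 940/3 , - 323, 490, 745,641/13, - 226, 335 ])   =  [ - 450, - 323,  -  297, -226, 641/13, 205/2, 940/3, 321,335,  490, 745,775 ]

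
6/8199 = 2/2733 =0.00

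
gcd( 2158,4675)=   1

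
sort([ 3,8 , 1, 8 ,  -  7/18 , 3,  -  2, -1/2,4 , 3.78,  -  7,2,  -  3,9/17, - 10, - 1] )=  [ - 10, - 7,- 3, - 2, - 1,  -  1/2,  -  7/18,9/17 , 1 , 2, 3, 3, 3.78, 4,  8, 8 ] 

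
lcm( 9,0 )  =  0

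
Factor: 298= 2^1* 149^1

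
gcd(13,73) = 1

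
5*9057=45285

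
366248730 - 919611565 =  - 553362835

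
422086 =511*826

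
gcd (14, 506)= 2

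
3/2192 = 3/2192 = 0.00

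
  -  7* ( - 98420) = 688940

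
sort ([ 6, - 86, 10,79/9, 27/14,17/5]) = [ - 86,27/14 , 17/5 , 6,79/9,10]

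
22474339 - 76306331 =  - 53831992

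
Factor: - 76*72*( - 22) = 120384=2^6*3^2*11^1*19^1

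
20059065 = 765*26221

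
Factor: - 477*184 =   -  2^3*3^2*23^1*53^1 =-87768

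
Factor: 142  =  2^1*  71^1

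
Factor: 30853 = 30853^1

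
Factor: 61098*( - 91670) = - 5600853660 = - 2^2 * 3^1*5^1*17^1*89^1 *103^1*599^1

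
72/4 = 18 = 18.00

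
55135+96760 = 151895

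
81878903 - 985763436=-903884533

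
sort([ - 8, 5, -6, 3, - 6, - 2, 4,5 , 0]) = [ - 8, - 6, - 6, - 2, 0, 3,4,5,5 ] 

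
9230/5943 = 9230/5943 = 1.55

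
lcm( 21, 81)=567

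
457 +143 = 600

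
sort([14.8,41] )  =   [14.8, 41 ] 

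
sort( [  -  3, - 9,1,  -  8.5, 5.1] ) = [ - 9,-8.5,  -  3, 1,5.1]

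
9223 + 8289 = 17512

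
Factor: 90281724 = 2^2* 3^1 * 13^1* 578729^1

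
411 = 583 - 172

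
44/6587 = 44/6587 = 0.01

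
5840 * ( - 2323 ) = -13566320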